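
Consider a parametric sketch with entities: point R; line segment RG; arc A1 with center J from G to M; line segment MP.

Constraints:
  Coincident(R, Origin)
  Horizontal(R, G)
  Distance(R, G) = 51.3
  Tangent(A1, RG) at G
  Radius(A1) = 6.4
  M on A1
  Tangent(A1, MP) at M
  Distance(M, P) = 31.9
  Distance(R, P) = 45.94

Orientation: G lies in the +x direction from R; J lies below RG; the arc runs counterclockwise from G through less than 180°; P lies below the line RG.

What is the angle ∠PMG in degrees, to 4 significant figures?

147.3°

Checks: |JM| = 6.400 ✓; ∠(JM, MP) = 90.00° ✓; |MP| = 31.90 ✓; |RP| = 45.94 ✓.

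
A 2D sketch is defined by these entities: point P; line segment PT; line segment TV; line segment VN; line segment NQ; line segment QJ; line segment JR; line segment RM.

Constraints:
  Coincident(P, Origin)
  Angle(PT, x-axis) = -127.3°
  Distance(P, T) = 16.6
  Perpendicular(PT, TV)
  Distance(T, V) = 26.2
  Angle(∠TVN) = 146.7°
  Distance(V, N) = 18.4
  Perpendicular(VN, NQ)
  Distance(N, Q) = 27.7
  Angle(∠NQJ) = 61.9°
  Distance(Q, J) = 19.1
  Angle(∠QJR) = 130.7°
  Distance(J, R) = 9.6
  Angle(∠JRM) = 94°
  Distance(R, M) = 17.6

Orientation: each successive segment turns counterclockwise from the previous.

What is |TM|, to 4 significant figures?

39.53

P is at the origin; PT runs at -127.3° with length 16.6, so T = (-10.06, -13.20). The perpendicularity gives TV at right angles to PT, so TV runs at -37.30°; with |TV| = 26.2, V = (10.78, -29.08). ∠TVN = 146.7° gives VN at -4.000° from the x-axis; with |VN| = 18.4, N = (29.14, -30.37). VN is perpendicular to NQ, so NQ runs at 86.00°; with |NQ| = 27.7, Q = (31.07, -2.733). ∠NQJ = 61.9° gives QJ at -155.9° from the x-axis; with |QJ| = 19.1, J = (13.63, -10.53). ∠QJR = 130.7° gives JR at -106.6° from the x-axis; with |JR| = 9.6, R = (10.89, -19.73). ∠JRM = 94.0° gives RM at -20.60° from the x-axis; with |RM| = 17.6, M = (27.37, -25.92). Then |TM| = |M − T| = 39.53.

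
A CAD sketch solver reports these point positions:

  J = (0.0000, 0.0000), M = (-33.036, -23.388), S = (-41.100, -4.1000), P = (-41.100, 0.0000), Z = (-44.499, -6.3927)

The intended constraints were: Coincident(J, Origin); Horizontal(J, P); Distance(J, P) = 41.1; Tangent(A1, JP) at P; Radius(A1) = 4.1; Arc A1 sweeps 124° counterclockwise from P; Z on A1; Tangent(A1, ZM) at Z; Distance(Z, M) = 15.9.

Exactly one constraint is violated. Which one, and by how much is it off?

Distance(Z, M) = 15.9 — off by 4.60.

J = (0.00, 0.00) ✓; J.y = 0.00, P.y = 0.00 ✓; |JP| = 41.10 ✓; ∠(SP, PJ) = 90.00° ✓; |SP| = 4.100 ✓; bearing(S→Z) − bearing(S→P) = 124.0° ✓; |SZ| = 4.100 ✓; ∠(SZ, ZM) = 90.00° ✓; |ZM| = 20.50 ✗.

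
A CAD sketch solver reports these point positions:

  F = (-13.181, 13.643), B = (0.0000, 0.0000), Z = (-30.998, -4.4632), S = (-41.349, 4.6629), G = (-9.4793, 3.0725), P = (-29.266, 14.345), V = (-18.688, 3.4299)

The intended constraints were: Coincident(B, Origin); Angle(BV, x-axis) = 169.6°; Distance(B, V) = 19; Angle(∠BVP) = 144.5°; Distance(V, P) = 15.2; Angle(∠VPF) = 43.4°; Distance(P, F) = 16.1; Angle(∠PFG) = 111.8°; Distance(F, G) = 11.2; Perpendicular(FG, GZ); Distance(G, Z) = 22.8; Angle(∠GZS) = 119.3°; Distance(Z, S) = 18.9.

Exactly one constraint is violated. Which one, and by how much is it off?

Distance(Z, S) = 18.9 — off by 5.10.

B = (0.00, 0.00) ✓; BV at 169.6° ✓; |BV| = 19.00 ✓; ∠BVP = 144.5° ✓; |VP| = 15.20 ✓; ∠VPF = 43.40° ✓; |PF| = 16.10 ✓; ∠PFG = 111.8° ✓; |FG| = 11.20 ✓; ∠(FG, GZ) = 90.00° ✓; |GZ| = 22.80 ✓; ∠GZS = 119.3° ✓; |ZS| = 13.80 ✗.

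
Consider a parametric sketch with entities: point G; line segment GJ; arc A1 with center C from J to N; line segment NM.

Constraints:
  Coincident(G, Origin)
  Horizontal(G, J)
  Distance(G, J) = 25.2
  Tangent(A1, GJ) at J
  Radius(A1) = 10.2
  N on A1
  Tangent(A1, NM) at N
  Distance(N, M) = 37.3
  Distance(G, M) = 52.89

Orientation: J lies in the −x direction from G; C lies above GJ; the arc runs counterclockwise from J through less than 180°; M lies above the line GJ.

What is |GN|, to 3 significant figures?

19.2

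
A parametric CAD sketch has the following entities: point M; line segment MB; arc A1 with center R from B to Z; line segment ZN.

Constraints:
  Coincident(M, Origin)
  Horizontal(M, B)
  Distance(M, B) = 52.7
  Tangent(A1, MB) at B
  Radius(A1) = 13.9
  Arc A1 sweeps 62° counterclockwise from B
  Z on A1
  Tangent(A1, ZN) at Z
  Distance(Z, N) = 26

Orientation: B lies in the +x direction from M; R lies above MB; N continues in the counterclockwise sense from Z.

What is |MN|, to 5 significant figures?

82.925

On A1, B sits at bearing -90° from R; a 62° counterclockwise sweep puts Z at bearing -28°, so Z = R + 13.9·(cos -28°, sin -28°) = (64.973, 7.3743). Since A1 is tangent to ZN there, RZ ⟂ ZN, so ZN runs along (−sin -28°, cos -28°); with |ZN| = 26.0, N = (77.179, 30.331). Then |MN| = |N − M| = 82.925.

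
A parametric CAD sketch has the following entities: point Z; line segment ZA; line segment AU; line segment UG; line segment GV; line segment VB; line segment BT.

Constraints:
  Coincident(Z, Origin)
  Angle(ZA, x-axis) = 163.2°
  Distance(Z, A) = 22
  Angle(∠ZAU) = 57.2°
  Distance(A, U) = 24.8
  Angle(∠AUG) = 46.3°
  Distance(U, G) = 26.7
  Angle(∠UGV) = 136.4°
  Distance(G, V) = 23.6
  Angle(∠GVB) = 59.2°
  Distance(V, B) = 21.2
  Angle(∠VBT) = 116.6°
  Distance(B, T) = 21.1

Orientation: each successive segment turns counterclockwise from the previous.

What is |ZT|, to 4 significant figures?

16.34

∠GVB = 59.2° gives VB at -135.9° from the x-axis; with |VB| = 21.2, B = (-21.41, 13.79). ∠VBT = 116.6° gives BT at -72.50° from the x-axis; with |BT| = 21.1, T = (-15.06, -6.338). Then |ZT| = |T − Z| = 16.34.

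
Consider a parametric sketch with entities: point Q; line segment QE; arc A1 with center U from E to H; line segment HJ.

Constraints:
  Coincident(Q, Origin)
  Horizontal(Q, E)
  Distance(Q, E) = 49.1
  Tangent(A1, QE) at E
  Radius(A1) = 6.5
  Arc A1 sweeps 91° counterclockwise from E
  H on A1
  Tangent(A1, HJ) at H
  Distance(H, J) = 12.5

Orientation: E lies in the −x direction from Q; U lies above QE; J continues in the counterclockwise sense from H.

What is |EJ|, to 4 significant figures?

20.12

Q is at the origin; QE is horizontal with |QE| = 49.1 and E on the −x side, so E = (-49.10, 0.000). A1 meets QE tangentially, so UE is at right angles to QE, so U = E + (0, 6.5) = (-49.10, 6.500). On A1, E sits at bearing -90° from U; a 91° counterclockwise sweep puts H at bearing 1°, so H = U + 6.5·(cos 1°, sin 1°) = (-42.60, 6.613). Tangency of A1 to HJ means the radius UH is perpendicular to HJ, so HJ runs along (−sin 1°, cos 1°); with |HJ| = 12.5, J = (-42.82, 19.11). Then |EJ| = |J − E| = 20.12.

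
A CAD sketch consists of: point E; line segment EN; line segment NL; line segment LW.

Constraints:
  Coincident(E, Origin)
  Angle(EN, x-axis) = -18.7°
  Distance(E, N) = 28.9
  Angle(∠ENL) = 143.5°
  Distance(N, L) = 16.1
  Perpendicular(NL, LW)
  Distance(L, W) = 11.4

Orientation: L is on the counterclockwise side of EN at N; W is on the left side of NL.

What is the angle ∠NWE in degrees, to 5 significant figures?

43.676°

E is at the origin; EN runs at -18.7° with length 28.9, so N = 28.9·(cos -18.7°, sin -18.7°) = (27.374, -9.2657). ∠ENL = 143.5°, so NL runs at -18.7° + (180° − 143.5°) = 17.800° from the x-axis; with |NL| = 16.1, L = N + 16.1·(cos 17.800°, sin 17.800°) = (42.704, -4.3440). NL is perpendicular to LW; with |LW| = 11.4 on the left of NL, W = L + 11.4·(-0.30570, 0.95213) = (39.219, 6.5103). Then cos ∠NWE = WN·WE / (|WN||WE|), giving 43.676°.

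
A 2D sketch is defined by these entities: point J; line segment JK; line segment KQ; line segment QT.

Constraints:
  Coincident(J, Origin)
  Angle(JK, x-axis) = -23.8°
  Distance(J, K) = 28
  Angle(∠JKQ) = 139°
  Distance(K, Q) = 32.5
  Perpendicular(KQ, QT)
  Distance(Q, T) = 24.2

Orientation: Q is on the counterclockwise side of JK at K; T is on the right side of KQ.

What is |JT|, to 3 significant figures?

68.5

∠JKQ = 139.0°, so KQ runs at -23.8° + (180° − 139.0°) = 17.2° from the x-axis; with |KQ| = 32.5, Q = K + 32.5·(cos 17.2°, sin 17.2°) = (56.7, -1.69). KQ is perpendicular to QT; with |QT| = 24.2 on the right of KQ, T = Q + 24.2·(0.296, -0.955) = (63.8, -24.8). Then |JT| = |T − J| = 68.5.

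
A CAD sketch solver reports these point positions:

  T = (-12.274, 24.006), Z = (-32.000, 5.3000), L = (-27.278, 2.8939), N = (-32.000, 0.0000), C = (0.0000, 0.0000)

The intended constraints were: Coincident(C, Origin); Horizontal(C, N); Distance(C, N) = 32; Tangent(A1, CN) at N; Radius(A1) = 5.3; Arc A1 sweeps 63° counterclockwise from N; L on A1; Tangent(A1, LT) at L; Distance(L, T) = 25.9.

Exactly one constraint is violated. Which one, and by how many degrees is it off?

Tangent(A1, LT) at L — off by 8.40°.

C = (0.00, 0.00) ✓; C.y = 0.00, N.y = 0.00 ✓; |CN| = 32.00 ✓; ∠(ZN, NC) = 90.00° ✓; |ZN| = 5.300 ✓; bearing(Z→L) − bearing(Z→N) = 63.00° ✓; |ZL| = 5.300 ✓; ∠(ZL, LT) = 98.40° ✗; |LT| = 25.90 ✓.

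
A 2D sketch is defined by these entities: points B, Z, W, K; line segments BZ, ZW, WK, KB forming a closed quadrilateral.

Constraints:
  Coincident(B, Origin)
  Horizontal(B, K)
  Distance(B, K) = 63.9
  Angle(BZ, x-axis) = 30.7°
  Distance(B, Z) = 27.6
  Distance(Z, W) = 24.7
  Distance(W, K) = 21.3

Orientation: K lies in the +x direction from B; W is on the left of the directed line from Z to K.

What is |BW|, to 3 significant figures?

50.6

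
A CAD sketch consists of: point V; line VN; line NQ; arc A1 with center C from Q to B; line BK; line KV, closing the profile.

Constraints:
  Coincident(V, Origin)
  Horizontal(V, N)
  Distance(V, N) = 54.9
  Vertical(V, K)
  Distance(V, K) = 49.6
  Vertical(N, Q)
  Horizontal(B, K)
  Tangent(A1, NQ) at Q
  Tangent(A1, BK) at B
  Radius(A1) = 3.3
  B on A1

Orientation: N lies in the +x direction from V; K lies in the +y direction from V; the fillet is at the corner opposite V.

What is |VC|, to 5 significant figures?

69.327

V is at the origin; VN is horizontal with |VN| = 54.9 and N on the +x side, so N = (54.900, 0.0000). VK is vertical with |VK| = 49.6 and K on the +y side, so K = (0.0000, 49.600). The virtual corner opposite V is at (54.900, 49.600). The tangent condition forces CQ to be normal to NQ and the tangent condition forces CB to be normal to BK, with radius 3.3, so the center C sits 3.3 in from both sides at C = (51.600, 46.300). Then |VC| = |C − V| = 69.327.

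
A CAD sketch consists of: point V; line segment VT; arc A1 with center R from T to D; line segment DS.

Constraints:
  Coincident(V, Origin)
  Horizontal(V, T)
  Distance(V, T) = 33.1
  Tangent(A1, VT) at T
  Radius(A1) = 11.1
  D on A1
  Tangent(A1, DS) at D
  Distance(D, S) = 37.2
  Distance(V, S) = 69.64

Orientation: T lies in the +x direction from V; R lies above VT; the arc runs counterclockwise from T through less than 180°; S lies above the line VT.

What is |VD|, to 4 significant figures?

44.46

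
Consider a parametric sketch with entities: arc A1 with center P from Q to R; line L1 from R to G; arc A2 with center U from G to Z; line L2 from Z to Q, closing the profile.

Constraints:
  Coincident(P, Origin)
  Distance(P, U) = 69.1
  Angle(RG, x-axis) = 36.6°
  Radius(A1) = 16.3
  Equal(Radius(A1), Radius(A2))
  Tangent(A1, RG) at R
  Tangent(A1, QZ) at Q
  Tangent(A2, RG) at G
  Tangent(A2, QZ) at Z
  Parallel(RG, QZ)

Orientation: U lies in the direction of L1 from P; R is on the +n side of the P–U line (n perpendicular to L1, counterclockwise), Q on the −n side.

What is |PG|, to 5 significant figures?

70.996

The slot axis is L1's direction at 36.6°, so u = (cos 36.6°, sin 36.6°) = (0.80282, 0.59622) and n = (−sin 36.6°, cos 36.6°) = (-0.59622, 0.80282). P is at the origin and U lies 69.1 along u from P, so U = 69.1·u = (55.475, 41.199). Tangency of A1 to both parallel lines with radius 16.3 puts R and Q at P ± 16.3·n: R = (-9.7185, 13.086), Q = (9.7185, -13.086). Equal radii place G and Z the same way about U: G = U + 16.3·n = (45.756, 54.285), Z = U − 16.3·n = (65.193, 28.113). Then |PG| = |G − P| = 70.996.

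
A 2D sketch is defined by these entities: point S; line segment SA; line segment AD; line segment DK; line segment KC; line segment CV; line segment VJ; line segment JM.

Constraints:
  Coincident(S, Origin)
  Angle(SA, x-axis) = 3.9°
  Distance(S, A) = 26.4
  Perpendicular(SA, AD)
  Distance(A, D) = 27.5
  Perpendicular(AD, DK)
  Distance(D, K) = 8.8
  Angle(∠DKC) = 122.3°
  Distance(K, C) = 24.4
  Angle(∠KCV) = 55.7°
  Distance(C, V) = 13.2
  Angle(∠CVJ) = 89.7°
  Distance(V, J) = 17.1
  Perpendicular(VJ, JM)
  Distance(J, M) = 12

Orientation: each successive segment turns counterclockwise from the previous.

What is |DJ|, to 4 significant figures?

9.827

∠KCV = 55.7° gives CV at 5.900° from the x-axis; with |CV| = 13.2, V = (17.21, 8.527). ∠CVJ = 89.7° gives VJ at 96.20° from the x-axis; with |VJ| = 17.1, J = (15.37, 25.53). Then |DJ| = |J − D| = 9.827.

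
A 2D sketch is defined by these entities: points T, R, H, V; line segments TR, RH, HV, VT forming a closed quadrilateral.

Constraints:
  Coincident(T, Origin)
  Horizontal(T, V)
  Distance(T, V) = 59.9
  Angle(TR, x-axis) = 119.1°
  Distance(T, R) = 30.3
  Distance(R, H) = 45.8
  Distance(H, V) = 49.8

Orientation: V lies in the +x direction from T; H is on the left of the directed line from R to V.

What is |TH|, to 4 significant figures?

48.95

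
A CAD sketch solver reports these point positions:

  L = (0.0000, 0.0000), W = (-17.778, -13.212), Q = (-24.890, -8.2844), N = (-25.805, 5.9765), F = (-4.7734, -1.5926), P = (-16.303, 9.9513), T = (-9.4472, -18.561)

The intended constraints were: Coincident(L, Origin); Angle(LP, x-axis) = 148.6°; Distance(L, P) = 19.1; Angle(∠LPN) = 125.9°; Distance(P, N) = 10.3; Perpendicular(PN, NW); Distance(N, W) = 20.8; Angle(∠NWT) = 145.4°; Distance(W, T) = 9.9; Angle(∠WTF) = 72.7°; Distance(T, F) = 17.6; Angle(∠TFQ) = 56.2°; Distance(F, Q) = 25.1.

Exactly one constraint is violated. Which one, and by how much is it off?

Distance(F, Q) = 25.1 — off by 3.90.

L = (0.00, 0.00) ✓; LP at 148.6° ✓; |LP| = 19.10 ✓; ∠LPN = 125.9° ✓; |PN| = 10.30 ✓; ∠(PN, NW) = 90.00° ✓; |NW| = 20.80 ✓; ∠NWT = 145.4° ✓; |WT| = 9.900 ✓; ∠WTF = 72.70° ✓; |TF| = 17.60 ✓; ∠TFQ = 56.20° ✓; |FQ| = 21.20 ✗.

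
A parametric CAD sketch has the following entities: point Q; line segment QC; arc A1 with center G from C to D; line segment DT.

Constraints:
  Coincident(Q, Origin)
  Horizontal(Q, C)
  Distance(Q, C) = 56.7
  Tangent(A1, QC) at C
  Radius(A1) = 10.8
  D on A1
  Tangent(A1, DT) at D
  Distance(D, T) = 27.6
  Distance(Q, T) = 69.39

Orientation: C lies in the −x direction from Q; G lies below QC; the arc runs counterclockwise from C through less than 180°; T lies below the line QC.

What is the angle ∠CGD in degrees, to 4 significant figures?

112.0°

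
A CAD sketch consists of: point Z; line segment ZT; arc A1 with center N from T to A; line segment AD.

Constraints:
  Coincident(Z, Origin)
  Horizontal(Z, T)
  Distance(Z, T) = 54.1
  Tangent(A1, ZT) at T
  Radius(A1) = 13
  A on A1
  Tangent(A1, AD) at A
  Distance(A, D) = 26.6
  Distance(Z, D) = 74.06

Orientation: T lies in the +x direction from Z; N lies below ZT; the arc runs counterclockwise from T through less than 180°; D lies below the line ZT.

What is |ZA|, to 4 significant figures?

49.01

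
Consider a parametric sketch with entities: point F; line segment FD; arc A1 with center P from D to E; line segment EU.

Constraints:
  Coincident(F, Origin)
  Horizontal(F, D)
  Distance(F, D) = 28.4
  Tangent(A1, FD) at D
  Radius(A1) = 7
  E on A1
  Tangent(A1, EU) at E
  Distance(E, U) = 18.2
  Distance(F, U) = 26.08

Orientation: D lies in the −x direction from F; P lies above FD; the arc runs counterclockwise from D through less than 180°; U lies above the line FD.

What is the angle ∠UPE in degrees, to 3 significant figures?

69.0°

Checks: |PE| = 7.000 ✓; ∠(PE, EU) = 90.00° ✓; |EU| = 18.20 ✓; |FU| = 26.08 ✓.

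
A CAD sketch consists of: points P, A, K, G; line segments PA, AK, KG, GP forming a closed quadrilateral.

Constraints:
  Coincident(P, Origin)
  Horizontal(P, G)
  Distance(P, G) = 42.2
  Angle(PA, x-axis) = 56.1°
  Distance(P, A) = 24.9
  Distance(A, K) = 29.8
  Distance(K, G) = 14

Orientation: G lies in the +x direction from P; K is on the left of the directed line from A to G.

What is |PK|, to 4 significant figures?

45.15

Checks: |AK| = 29.80 ✓; |KG| = 14.00 ✓.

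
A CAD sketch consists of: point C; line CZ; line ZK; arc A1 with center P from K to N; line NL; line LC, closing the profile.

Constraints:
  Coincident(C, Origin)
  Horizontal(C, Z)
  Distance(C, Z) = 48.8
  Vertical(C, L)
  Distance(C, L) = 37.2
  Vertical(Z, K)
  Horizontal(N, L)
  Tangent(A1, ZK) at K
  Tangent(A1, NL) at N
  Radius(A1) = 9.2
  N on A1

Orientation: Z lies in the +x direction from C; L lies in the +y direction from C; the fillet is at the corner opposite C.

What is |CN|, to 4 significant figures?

54.33

The virtual corner opposite C is at (48.80, 37.20). A1 meets ZK tangentially, so PK is at right angles to ZK and the tangent condition forces PN to be normal to NL, with radius 9.2, so the center P sits 9.2 in from both sides at P = (39.60, 28.00). That places the tangent points at K = (48.80, 28.00) on ZK and N = (39.60, 37.20) on NL. Then |CN| = |N − C| = 54.33.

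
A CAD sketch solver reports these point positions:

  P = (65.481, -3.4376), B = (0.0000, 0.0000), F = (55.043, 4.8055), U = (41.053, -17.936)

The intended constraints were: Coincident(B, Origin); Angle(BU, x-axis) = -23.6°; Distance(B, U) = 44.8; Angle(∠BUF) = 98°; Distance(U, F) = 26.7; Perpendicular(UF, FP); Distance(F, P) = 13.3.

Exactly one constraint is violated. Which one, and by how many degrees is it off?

Perpendicular(UF, FP) — off by 6.70°.

B = (0.00, 0.00) ✓; BU at -23.60° ✓; |BU| = 44.80 ✓; ∠BUF = 98.00° ✓; |UF| = 26.70 ✓; ∠(UF, FP) = 96.70° ✗; |FP| = 13.30 ✓.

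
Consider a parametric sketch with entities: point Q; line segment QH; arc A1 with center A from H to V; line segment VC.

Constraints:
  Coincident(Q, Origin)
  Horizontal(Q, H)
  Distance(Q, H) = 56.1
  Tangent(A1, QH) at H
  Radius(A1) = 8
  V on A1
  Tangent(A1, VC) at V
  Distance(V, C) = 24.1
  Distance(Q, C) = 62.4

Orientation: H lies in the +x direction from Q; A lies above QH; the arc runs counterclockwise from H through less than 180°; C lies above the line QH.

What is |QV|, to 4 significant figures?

64.34

Q is at the origin; QH is horizontal with |QH| = 56.1 and H on the +x side, so H = (56.10, 0.000). Since A1 is tangent to QH there, AH ⟂ QH, so A = H + (0, 8) = (56.10, 8.000). Since AV ⟂ VC (tangency), |AC| = √(8.0² + 24.1²) = 25.39 regardless of where V sits on A1. So C lies on both circle(Q, 62.4) and circle(A, 25.39); the above-QH intersection is C = (52.85, 33.18). V is the foot of the tangent from C: V = (63.31, 11.47).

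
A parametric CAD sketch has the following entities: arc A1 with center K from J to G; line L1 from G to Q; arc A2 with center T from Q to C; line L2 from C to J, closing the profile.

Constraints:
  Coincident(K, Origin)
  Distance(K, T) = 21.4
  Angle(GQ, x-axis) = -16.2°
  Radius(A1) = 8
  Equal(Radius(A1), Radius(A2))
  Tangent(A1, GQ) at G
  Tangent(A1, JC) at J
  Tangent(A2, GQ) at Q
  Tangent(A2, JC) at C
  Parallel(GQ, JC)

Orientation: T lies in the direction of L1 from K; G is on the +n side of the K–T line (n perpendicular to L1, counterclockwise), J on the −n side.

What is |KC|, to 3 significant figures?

22.8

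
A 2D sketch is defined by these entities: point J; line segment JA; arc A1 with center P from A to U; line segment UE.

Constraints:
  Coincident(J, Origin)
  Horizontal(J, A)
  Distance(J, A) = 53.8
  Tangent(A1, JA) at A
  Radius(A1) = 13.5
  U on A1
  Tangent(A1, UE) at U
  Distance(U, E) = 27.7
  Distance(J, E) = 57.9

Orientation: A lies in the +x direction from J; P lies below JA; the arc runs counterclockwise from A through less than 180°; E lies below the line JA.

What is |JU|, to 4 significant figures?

42.54

Checks: |PU| = 13.50 ✓; ∠(PU, UE) = 90.00° ✓; |UE| = 27.70 ✓; |JE| = 57.90 ✓.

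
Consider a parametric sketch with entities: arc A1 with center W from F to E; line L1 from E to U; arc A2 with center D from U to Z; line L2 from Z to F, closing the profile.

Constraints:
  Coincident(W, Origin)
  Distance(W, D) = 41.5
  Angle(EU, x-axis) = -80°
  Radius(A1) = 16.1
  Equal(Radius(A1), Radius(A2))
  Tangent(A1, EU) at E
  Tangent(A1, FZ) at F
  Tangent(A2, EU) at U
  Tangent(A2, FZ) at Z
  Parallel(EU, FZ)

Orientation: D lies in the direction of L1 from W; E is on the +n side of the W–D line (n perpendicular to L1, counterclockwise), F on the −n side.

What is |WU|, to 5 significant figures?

44.514

Tangency of A1 to both parallel lines with radius 16.1 puts E and F at W ± 16.1·n: E = (15.855, 2.7957), F = (-15.855, -2.7957). Equal radii place U and Z the same way about D: U = D + 16.1·n = (23.062, -38.074), Z = D − 16.1·n = (-8.6490, -43.665). Then |WU| = |U − W| = 44.514.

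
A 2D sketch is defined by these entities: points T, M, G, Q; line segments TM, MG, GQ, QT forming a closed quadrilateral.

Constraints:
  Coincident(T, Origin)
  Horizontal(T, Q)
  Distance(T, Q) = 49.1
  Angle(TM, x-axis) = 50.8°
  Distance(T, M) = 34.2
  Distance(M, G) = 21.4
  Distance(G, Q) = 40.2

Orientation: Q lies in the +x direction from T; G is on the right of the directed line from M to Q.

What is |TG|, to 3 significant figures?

13.1

T is at the origin; TQ is horizontal with |TQ| = 49.1 and Q in +x, so Q = (49.1, 0). TM runs at 50.8° with |TM| = 34.2, so M = (21.6, 26.5). G is determined by |MG| = 21.4 and |GQ| = 40.2 together: it lies at the intersection of circle(M, 21.4) and circle(Q, 40.2). With |MQ| = 38.2, the foot of the radical line on MQ is 3.93 from M and the perpendicular offset is √(21.4² − 3.93²) = 21.0. Taking the right-of-MQ solution: G = (9.84, 8.64).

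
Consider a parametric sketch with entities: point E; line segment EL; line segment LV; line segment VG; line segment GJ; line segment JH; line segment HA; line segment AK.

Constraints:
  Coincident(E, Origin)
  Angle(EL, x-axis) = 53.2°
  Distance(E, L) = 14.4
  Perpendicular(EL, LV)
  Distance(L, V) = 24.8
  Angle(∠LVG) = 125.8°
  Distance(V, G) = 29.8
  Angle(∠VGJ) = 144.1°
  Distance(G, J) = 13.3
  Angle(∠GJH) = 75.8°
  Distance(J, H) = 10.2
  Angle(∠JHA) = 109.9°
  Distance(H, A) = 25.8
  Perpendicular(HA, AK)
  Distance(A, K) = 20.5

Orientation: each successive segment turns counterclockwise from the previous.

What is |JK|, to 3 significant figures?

31.2

E is at the origin; EL runs at 53.2° with length 14.4, so L = (8.63, 11.5). The perpendicularity gives LV at right angles to EL, so LV runs at 143°; with |LV| = 24.8, V = (-11.2, 26.4). ∠LVG = 125.8° gives VG at -163° from the x-axis; with |VG| = 29.8, G = (-39.7, 17.5). ∠VGJ = 144.1° gives GJ at -127° from the x-axis; with |GJ| = 13.3, J = (-47.6, 6.81). ∠GJH = 75.8° gives JH at -22.5° from the x-axis; with |JH| = 10.2, H = (-38.2, 2.91). ∠JHA = 109.9° gives HA at 47.6° from the x-axis; with |HA| = 25.8, A = (-20.8, 22.0). The perpendicularity gives AK at right angles to HA, so AK runs at 138°; with |AK| = 20.5, K = (-35.9, 35.8). Then |JK| = |K − J| = 31.2.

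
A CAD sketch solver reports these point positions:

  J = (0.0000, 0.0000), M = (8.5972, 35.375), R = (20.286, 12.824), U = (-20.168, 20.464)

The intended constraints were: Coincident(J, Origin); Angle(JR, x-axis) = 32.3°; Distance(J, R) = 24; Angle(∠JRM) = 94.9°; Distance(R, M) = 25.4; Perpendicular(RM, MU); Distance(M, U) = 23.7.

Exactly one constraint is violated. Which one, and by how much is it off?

Distance(M, U) = 23.7 — off by 8.70.

J = (0.00, 0.00) ✓; JR at 32.30° ✓; |JR| = 24.00 ✓; ∠JRM = 94.90° ✓; |RM| = 25.40 ✓; ∠(RM, MU) = 90.00° ✓; |MU| = 32.40 ✗.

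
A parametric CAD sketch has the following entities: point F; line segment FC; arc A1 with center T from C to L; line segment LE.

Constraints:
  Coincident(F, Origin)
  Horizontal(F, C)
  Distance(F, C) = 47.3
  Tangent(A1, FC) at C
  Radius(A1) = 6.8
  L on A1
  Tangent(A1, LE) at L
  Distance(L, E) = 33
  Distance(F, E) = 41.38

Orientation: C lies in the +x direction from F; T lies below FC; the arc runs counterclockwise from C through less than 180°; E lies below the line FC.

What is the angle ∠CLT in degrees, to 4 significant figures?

59.27°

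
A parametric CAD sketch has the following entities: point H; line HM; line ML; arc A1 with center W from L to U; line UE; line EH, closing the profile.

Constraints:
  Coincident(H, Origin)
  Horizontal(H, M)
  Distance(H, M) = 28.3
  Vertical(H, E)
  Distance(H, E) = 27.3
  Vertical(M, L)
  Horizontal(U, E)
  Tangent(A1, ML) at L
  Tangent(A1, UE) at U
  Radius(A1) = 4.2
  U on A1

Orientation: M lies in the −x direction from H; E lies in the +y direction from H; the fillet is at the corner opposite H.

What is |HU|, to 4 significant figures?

36.42

The virtual corner opposite H is at (-28.30, 27.30). Since A1 is tangent to ML there, WL ⟂ ML and A1 meets UE tangentially, so WU is at right angles to UE, with radius 4.2, so the center W sits 4.2 in from both sides at W = (-24.10, 23.10). That places the tangent points at L = (-28.30, 23.10) on ML and U = (-24.10, 27.30) on UE. Then |HU| = |U − H| = 36.42.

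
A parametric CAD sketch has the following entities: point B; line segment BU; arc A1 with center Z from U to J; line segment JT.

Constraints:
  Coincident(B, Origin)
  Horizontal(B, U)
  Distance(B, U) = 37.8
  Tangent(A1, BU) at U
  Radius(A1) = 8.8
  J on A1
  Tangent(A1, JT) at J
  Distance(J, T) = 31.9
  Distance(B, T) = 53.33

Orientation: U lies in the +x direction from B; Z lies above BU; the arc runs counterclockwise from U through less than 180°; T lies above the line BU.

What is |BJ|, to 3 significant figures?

47.5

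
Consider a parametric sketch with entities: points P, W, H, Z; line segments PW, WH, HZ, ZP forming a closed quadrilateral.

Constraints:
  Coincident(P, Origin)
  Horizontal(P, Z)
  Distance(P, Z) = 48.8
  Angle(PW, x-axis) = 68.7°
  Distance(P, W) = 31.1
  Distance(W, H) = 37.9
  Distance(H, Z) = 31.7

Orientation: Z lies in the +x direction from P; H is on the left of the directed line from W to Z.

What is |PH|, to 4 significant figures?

58.44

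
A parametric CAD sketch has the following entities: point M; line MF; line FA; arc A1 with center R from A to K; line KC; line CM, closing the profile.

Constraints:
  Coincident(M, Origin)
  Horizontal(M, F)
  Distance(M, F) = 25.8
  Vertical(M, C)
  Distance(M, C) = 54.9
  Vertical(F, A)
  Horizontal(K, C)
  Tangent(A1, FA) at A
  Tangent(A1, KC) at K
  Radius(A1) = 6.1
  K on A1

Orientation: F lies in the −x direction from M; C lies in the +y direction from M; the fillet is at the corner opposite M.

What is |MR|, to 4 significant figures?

52.63

M is at the origin; MF is horizontal with |MF| = 25.8 and F on the −x side, so F = (-25.80, 0.000). M and C share the same x with |MC| = 54.9 and C on the +y side, so C = (0.000, 54.90). The virtual corner opposite M is at (-25.80, 54.90). A1 meets FA tangentially, so RA is at right angles to FA and tangency of A1 to KC means the radius RK is perpendicular to KC, with radius 6.1, so the center R sits 6.1 in from both sides at R = (-19.70, 48.80). Then |MR| = |R − M| = 52.63.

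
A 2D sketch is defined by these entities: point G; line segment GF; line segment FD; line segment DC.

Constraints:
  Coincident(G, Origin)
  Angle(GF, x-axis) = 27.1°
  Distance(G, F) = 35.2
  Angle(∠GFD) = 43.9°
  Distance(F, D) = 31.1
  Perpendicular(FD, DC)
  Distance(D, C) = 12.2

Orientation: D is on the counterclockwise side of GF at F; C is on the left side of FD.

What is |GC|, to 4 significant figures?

13.49

∠GFD = 43.9°, so FD runs at 27.1° + (180° − 43.9°) = 163.2° from the x-axis; with |FD| = 31.1, D = F + 31.1·(cos 163.2°, sin 163.2°) = (1.563, 25.02). FD ⟂ DC; with |DC| = 12.2 on the left of FD, C = D + 12.2·(-0.2890, -0.9573) = (-1.963, 13.34). Then |GC| = |C − G| = 13.49.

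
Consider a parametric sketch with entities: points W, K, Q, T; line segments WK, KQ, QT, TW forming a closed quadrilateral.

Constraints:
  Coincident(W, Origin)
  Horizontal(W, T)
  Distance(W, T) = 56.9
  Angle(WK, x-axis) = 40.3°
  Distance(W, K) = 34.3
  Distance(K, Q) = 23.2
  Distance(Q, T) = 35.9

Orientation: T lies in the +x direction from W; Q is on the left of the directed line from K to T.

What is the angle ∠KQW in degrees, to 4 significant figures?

5.425°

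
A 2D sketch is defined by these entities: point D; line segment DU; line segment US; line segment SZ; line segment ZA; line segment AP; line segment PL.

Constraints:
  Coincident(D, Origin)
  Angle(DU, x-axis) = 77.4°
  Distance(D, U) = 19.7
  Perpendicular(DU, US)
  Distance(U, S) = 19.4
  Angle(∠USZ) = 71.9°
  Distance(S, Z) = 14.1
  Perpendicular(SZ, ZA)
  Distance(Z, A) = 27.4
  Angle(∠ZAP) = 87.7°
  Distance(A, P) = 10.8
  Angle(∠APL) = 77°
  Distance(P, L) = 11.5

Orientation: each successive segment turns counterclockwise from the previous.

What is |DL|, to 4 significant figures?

18.75

∠ZAP = 87.7° gives AP at 97.80° from the x-axis; with |AP| = 10.8, P = (12.52, 22.75). ∠APL = 77.0° gives PL at -159.2° from the x-axis; with |PL| = 11.5, L = (1.774, 18.66). Then |DL| = |L − D| = 18.75.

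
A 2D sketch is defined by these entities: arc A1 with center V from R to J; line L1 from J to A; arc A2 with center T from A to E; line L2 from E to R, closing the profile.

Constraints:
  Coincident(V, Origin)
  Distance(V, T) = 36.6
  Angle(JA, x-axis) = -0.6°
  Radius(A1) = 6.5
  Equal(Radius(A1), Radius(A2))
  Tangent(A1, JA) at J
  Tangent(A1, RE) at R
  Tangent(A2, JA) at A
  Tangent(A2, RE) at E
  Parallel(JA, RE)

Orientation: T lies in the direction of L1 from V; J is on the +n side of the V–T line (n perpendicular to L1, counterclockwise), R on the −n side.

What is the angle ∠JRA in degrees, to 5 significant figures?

70.445°

Tangency of A1 to both parallel lines with radius 6.5 puts J and R at V ± 6.5·n: J = (0.068067, 6.4996), R = (-0.068067, -6.4996). Equal radii place A and E the same way about T: A = T + 6.5·n = (36.666, 6.1164), E = T − 6.5·n = (36.530, -6.8829). Then cos ∠JRA = RJ·RA / (|RJ||RA|), giving 70.445°.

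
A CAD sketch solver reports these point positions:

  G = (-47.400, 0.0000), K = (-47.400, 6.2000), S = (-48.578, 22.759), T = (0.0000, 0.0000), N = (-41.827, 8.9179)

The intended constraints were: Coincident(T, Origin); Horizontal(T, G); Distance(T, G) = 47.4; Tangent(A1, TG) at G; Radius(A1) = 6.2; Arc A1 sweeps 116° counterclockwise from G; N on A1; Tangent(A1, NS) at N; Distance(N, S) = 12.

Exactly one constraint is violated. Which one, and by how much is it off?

Distance(N, S) = 12 — off by 3.40.

T = (0.00, 0.00) ✓; T.y = 0.00, G.y = 0.00 ✓; |TG| = 47.40 ✓; ∠(KG, GT) = 90.00° ✓; |KG| = 6.200 ✓; bearing(K→N) − bearing(K→G) = 116.0° ✓; |KN| = 6.200 ✓; ∠(KN, NS) = 90.00° ✓; |NS| = 15.40 ✗.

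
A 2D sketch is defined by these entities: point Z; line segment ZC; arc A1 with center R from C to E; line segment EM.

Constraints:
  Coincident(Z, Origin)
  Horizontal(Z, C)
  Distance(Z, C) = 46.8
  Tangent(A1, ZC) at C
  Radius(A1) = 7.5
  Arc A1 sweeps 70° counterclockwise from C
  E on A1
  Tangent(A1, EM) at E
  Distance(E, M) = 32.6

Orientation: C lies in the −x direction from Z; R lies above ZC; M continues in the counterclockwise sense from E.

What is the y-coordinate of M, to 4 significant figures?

35.57

On A1, C sits at bearing -90° from R; a 70° counterclockwise sweep puts E at bearing -20°, so E = R + 7.5·(cos -20°, sin -20°) = (-39.75, 4.935). A1 meets EM tangentially, so RE is at right angles to EM, so EM runs along (−sin -20°, cos -20°); with |EM| = 32.6, M = (-28.60, 35.57). So M.y = 35.57.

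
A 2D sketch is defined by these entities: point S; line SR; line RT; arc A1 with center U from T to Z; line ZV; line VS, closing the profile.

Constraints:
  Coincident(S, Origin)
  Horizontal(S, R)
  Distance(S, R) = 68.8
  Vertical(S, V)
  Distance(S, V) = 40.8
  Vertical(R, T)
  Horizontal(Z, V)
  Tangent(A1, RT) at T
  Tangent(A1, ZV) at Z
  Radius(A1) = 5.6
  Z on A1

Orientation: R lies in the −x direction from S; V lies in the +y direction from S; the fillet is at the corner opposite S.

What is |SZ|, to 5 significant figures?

75.226

S is at the origin; S and R share the same y with |SR| = 68.8 and R on the −x side, so R = (-68.800, 0.0000). S and V share the same x with |SV| = 40.8 and V on the +y side, so V = (0.0000, 40.800). The virtual corner opposite S is at (-68.800, 40.800). Since A1 is tangent to RT there, UT ⟂ RT and the tangent condition forces UZ to be normal to ZV, with radius 5.6, so the center U sits 5.6 in from both sides at U = (-63.200, 35.200). That places the tangent points at T = (-68.800, 35.200) on RT and Z = (-63.200, 40.800) on ZV. Then |SZ| = |Z − S| = 75.226.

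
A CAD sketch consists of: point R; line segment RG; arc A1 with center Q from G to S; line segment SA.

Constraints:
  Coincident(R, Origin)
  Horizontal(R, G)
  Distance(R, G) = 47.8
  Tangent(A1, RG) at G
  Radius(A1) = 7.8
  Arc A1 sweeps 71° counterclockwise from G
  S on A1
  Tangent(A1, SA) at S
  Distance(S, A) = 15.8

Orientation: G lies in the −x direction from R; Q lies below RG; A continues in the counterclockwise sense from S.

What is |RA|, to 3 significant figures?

63.6

On A1, G sits at bearing 90° from Q; a 71° counterclockwise sweep puts S at bearing 161°, so S = Q + 7.8·(cos 161°, sin 161°) = (-55.2, -5.26). A1 meets SA tangentially, so QS is at right angles to SA, so SA runs along (−sin 161°, cos 161°); with |SA| = 15.8, A = (-60.3, -20.2). Then |RA| = |A − R| = 63.6.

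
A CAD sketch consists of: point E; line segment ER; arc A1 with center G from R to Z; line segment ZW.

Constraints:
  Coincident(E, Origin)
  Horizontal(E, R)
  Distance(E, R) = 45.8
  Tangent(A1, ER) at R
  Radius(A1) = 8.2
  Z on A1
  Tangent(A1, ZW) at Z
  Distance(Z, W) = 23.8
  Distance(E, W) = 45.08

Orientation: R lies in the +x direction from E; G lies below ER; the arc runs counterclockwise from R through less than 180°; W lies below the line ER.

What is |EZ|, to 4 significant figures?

38.33

Checks: |GZ| = 8.200 ✓; ∠(GZ, ZW) = 90.00° ✓; |ZW| = 23.80 ✓; |EW| = 45.08 ✓.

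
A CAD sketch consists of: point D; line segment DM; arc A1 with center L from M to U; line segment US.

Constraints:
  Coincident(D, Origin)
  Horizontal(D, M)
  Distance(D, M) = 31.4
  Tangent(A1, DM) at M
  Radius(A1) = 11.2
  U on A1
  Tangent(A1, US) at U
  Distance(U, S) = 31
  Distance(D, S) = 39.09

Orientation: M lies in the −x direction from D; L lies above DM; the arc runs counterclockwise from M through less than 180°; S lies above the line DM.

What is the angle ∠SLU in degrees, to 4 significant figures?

70.14°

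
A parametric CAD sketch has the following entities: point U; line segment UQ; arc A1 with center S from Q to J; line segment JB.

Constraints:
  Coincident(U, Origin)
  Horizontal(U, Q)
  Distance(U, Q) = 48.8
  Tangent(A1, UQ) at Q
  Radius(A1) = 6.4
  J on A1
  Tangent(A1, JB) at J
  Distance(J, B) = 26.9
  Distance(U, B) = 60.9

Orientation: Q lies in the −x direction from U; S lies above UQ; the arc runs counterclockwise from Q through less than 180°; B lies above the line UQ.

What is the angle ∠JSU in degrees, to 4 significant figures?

24.44°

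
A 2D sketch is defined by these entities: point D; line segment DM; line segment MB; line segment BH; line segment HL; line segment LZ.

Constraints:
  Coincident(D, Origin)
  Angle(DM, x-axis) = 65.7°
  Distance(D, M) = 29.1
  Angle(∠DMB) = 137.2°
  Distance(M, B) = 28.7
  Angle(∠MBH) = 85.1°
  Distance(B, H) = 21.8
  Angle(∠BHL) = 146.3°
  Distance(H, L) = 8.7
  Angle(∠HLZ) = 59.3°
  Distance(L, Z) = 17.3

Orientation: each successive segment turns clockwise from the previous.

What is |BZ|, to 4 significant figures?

18.22

D is at the origin; DM runs at 65.7° with length 29.1, so M = (11.98, 26.52). ∠DMB = 137.2° gives MB at 22.90° from the x-axis; with |MB| = 28.7, B = (38.41, 37.69). ∠MBH = 85.1° gives BH at -72.00° from the x-axis; with |BH| = 21.8, H = (45.15, 16.96). ∠BHL = 146.3° gives HL at -105.7° from the x-axis; with |HL| = 8.7, L = (42.80, 8.581). ∠HLZ = 59.3° gives LZ at 133.6° from the x-axis; with |LZ| = 17.3, Z = (30.87, 21.11). Then |BZ| = |Z − B| = 18.22.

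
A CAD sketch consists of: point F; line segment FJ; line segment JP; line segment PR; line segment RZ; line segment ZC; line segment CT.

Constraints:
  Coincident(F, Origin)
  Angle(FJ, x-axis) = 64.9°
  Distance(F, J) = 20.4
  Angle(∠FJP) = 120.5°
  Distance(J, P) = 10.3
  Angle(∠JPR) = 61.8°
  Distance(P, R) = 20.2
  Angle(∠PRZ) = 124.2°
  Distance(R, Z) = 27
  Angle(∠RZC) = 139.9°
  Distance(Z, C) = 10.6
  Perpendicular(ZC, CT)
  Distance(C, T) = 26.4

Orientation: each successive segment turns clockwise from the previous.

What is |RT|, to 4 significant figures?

32.53

∠RZC = 139.9° gives ZC at 151.3° from the x-axis; with |ZC| = 10.6, C = (-24.68, 0.5749). ZC is perpendicular to CT, so CT runs at 61.30°; with |CT| = 26.4, T = (-12.01, 23.73). Then |RT| = |T − R| = 32.53.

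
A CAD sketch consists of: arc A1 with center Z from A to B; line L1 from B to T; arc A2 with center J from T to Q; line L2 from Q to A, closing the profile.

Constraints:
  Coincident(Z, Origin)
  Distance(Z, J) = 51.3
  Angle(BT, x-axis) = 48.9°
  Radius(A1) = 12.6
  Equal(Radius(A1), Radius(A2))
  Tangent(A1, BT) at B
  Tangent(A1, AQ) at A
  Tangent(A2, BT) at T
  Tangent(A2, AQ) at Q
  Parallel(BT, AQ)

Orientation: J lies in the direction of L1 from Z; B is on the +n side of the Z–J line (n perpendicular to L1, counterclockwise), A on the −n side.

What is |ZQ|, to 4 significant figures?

52.82

The slot axis is L1's direction at 48.9°, so u = (cos 48.9°, sin 48.9°) = (0.6574, 0.7536) and n = (−sin 48.9°, cos 48.9°) = (-0.7536, 0.6574). Z is at the origin and J lies 51.3 along u from Z, so J = 51.3·u = (33.72, 38.66). Tangency of A1 to both parallel lines with radius 12.6 puts B and A at Z ± 12.6·n: B = (-9.495, 8.283), A = (9.495, -8.283). Equal radii place T and Q the same way about J: T = J + 12.6·n = (24.23, 46.94), Q = J − 12.6·n = (43.22, 30.37). Then |ZQ| = |Q − Z| = 52.82.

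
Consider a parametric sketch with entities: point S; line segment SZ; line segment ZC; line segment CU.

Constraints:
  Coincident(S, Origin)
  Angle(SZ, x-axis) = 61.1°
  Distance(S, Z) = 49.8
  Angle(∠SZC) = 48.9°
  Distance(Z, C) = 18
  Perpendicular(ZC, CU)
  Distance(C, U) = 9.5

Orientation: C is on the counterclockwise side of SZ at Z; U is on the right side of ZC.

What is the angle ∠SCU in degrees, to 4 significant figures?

158.6°

S is at the origin; SZ runs at 61.1° with length 49.8, so Z = 49.8·(cos 61.1°, sin 61.1°) = (24.07, 43.60). ∠SZC = 48.9°, so ZC runs at 61.1° + (180° − 48.9°) = 192.2° from the x-axis; with |ZC| = 18.0, C = Z + 18.0·(cos 192.2°, sin 192.2°) = (6.474, 39.79). ZC is perpendicular to CU; with |CU| = 9.5 on the right of ZC, U = C + 9.5·(-0.2113, 0.9774) = (4.466, 49.08). Then cos ∠SCU = CS·CU / (|CS||CU|), giving 158.6°.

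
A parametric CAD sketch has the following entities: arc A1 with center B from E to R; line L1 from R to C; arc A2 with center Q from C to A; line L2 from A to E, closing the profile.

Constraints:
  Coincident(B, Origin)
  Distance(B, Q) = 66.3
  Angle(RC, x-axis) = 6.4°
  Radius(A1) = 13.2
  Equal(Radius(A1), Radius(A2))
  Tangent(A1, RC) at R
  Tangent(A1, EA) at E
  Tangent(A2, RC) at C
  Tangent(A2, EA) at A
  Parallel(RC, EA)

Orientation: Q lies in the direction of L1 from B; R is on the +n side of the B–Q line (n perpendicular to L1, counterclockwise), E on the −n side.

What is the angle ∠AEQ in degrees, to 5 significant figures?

11.260°

The slot axis is L1's direction at 6.4°, so u = (cos 6.4°, sin 6.4°) = (0.99377, 0.11147) and n = (−sin 6.4°, cos 6.4°) = (-0.11147, 0.99377). B is at the origin and Q lies 66.3 along u from B, so Q = 66.3·u = (65.887, 7.3904). Tangency of A1 to both parallel lines with radius 13.2 puts R and E at B ± 13.2·n: R = (-1.4714, 13.118), E = (1.4714, -13.118). Equal radii place C and A the same way about Q: C = Q + 13.2·n = (64.415, 20.508), A = Q − 13.2·n = (67.358, -5.7273). Then cos ∠AEQ = EA·EQ / (|EA||EQ|), giving 11.260°.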